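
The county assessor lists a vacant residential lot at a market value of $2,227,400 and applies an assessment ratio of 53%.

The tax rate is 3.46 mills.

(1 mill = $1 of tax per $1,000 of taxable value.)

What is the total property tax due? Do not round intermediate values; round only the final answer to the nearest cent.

$4,084.61

Assessed value = $2,227,400 × 0.53 = $1,180,522
Tax = $1,180,522 × 0.00346 = $4,084.60612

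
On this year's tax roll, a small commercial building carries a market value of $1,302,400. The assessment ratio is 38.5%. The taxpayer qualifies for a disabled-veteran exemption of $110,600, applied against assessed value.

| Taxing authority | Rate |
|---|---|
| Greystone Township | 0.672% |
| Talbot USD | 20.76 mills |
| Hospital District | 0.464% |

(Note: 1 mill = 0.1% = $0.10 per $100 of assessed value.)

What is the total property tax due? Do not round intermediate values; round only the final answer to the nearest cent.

$12,553.27

Assessed value = $1,302,400 × 0.385 = $501,424
Taxable value = $501,424 − $110,600 = $390,824
Greystone Township: $390,824 × 0.00672 = $2,626.33728
Talbot USD: $390,824 × 0.02076 = $8,113.50624
Hospital District: $390,824 × 0.00464 = $1,813.42336
Total = $12,553.26688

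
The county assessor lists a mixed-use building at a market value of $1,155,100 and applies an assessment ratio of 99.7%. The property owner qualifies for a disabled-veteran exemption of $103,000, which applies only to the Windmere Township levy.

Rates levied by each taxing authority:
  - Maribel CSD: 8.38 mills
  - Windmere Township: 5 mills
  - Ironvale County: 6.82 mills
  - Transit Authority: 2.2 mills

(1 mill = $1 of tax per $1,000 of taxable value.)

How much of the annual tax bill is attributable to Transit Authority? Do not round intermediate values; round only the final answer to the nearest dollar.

$2,534

Assessed value = $1,155,100 × 0.997 = $1,151,634.7
Transit Authority taxable value = $1,151,634.7 (exemption does not apply)
Transit Authority levy = $1,151,634.7 × 0.0022 = $2,533.59634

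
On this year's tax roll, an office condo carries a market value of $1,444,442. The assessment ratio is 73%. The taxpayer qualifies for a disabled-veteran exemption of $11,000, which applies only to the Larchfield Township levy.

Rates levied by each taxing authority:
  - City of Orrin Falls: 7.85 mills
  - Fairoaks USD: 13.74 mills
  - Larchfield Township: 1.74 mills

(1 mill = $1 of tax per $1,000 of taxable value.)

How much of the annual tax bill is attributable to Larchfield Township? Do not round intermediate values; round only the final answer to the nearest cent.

$1,815.59

Assessed value = $1,444,442 × 0.73 = $1,054,442.66
Larchfield Township taxable value = $1,054,442.66 − $11,000 = $1,043,442.66
Larchfield Township levy = $1,043,442.66 × 0.00174 = $1,815.5902284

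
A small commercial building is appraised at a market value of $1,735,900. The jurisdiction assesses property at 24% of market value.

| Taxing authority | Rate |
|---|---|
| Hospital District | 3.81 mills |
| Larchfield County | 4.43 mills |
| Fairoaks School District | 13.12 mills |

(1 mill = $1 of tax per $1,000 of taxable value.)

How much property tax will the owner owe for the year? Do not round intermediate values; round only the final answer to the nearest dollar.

Assessed value = $1,735,900 × 0.24 = $416,616
Hospital District: $416,616 × 0.00381 = $1,587.30696
Larchfield County: $416,616 × 0.00443 = $1,845.60888
Fairoaks School District: $416,616 × 0.01312 = $5,466.00192
Total = $1,587.30696 + $1,845.60888 + $5,466.00192 = $8,898.91776

$8,899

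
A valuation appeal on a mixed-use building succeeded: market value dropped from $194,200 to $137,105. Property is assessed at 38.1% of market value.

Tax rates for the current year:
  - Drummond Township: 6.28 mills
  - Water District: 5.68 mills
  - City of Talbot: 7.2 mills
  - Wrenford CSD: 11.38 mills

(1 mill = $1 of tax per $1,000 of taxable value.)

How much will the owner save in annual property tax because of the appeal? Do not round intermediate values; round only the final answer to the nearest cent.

Old assessed value = $194,200 × 0.381 = $73,990.2
New assessed value = $137,105 × 0.381 = $52,237.005
Combined rate = 0.00628 + 0.00568 + 0.0072 + 0.01138 = 0.03054
Old tax = $73,990.2 × 0.03054 = $2,259.660708
New tax = $52,237.005 × 0.03054 = $1,595.3181327
Reduction = $2,259.660708 − $1,595.3181327 = $664.3425753

$664.34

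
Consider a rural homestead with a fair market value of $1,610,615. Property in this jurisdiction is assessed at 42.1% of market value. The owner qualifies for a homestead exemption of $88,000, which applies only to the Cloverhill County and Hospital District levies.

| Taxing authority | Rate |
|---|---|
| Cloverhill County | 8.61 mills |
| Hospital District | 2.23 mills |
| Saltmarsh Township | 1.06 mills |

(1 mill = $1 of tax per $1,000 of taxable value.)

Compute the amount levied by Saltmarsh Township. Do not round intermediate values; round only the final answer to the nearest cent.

$718.75

Assessed value = $1,610,615 × 0.421 = $678,068.915
Saltmarsh Township taxable value = $678,068.915 (exemption does not apply)
Saltmarsh Township levy = $678,068.915 × 0.00106 = $718.7530499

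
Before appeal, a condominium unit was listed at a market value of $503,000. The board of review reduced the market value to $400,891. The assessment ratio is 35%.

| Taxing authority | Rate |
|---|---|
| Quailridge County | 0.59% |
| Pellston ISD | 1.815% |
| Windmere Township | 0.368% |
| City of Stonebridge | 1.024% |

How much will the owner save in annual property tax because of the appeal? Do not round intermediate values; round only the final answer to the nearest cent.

Old assessed value = $503,000 × 0.35 = $176,050
New assessed value = $400,891 × 0.35 = $140,311.85
Combined rate = 0.0059 + 0.01815 + 0.00368 + 0.01024 = 0.03797
Old tax = $176,050 × 0.03797 = $6,684.6185
New tax = $140,311.85 × 0.03797 = $5,327.6409445
Reduction = $6,684.6185 − $5,327.6409445 = $1,356.9775555

$1,356.98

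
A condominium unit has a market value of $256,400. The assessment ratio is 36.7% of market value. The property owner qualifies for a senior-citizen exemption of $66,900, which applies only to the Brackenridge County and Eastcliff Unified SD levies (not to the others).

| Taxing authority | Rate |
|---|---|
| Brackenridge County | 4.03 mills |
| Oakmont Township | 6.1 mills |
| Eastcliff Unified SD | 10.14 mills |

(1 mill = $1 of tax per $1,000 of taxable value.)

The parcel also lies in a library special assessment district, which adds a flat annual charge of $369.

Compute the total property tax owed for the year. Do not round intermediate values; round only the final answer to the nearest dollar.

$1,328

Assessed value = $256,400 × 0.367 = $94,098.8
Brackenridge County: ($94,098.8 − $66,900) × 0.00403 = $27,198.8 × 0.00403 = $109.611164
Oakmont Township: $94,098.8 × 0.0061 = $574.00268
Eastcliff Unified SD: ($94,098.8 − $66,900) × 0.01014 = $27,198.8 × 0.01014 = $275.795832
Levies subtotal = $959.409676
Total = $959.409676 + $369 = $1,328.409676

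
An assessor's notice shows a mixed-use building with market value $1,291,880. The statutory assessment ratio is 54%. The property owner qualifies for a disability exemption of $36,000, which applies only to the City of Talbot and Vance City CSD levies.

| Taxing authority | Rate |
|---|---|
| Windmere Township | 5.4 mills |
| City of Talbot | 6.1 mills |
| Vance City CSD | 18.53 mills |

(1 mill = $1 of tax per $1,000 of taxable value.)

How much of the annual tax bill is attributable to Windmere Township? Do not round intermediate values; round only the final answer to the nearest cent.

Assessed value = $1,291,880 × 0.54 = $697,615.2
Windmere Township taxable value = $697,615.2 (exemption does not apply)
Windmere Township levy = $697,615.2 × 0.0054 = $3,767.12208

$3,767.12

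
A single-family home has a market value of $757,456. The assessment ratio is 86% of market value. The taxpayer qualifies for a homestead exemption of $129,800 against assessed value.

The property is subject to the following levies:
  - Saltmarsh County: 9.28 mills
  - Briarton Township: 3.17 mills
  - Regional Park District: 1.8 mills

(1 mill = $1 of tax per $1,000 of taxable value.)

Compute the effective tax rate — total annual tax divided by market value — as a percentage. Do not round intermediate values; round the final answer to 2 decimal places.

Assessed value = $757,456 × 0.86 = $651,412.16
Taxable value = $651,412.16 − $129,800 = $521,612.16
Saltmarsh County: $521,612.16 × 0.00928 = $4,840.5608448
Briarton Township: $521,612.16 × 0.00317 = $1,653.5105472
Regional Park District: $521,612.16 × 0.0018 = $938.901888
Total tax = $7,432.97328
Effective rate = $7,432.97328 ÷ $757,456 = 0.98% of market value

0.98%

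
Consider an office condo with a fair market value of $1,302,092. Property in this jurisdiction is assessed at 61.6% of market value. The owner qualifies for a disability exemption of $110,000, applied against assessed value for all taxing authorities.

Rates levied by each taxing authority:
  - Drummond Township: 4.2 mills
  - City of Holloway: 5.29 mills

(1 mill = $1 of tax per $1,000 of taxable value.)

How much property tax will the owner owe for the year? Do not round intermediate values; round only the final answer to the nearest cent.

Assessed value = $1,302,092 × 0.616 = $802,088.672
Taxable value = $802,088.672 − $110,000 = $692,088.672
Drummond Township: $692,088.672 × 0.0042 = $2,906.7724224
City of Holloway: $692,088.672 × 0.00529 = $3,661.14907488
Total = $2,906.7724224 + $3,661.14907488 = $6,567.92149728

$6,567.92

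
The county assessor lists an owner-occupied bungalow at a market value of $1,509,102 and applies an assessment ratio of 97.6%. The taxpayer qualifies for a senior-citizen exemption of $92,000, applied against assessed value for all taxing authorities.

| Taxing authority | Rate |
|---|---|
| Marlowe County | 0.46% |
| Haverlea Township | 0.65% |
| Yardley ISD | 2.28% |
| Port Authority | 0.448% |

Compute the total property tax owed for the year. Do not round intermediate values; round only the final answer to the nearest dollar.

Assessed value = $1,509,102 × 0.976 = $1,472,883.552
Taxable value = $1,472,883.552 − $92,000 = $1,380,883.552
Marlowe County: $1,380,883.552 × 0.0046 = $6,352.0643392
Haverlea Township: $1,380,883.552 × 0.0065 = $8,975.743088
Yardley ISD: $1,380,883.552 × 0.0228 = $31,484.1449856
Port Authority: $1,380,883.552 × 0.00448 = $6,186.35831296
Total = $6,352.0643392 + $8,975.743088 + $31,484.1449856 + $6,186.35831296 = $52,998.31072576

$52,998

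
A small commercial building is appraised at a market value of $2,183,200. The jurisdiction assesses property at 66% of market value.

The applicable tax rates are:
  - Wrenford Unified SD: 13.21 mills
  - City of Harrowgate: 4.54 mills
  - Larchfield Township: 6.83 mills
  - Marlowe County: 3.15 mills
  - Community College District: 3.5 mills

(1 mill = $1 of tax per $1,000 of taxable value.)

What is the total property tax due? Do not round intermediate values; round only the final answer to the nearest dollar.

$45,000

Assessed value = $2,183,200 × 0.66 = $1,440,912
Wrenford Unified SD: $1,440,912 × 0.01321 = $19,034.44752
City of Harrowgate: $1,440,912 × 0.00454 = $6,541.74048
Larchfield Township: $1,440,912 × 0.00683 = $9,841.42896
Marlowe County: $1,440,912 × 0.00315 = $4,538.8728
Community College District: $1,440,912 × 0.0035 = $5,043.192
Total = $19,034.44752 + $6,541.74048 + $9,841.42896 + $4,538.8728 + $5,043.192 = $44,999.68176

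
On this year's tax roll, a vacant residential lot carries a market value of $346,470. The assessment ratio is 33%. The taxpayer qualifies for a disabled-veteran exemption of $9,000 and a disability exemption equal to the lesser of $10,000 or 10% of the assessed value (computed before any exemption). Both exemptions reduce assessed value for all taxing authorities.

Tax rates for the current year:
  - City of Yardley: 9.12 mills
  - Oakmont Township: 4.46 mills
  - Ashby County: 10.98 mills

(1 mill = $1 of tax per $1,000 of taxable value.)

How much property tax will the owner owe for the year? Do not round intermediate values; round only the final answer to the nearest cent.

Assessed value = $346,470 × 0.33 = $114,335.1
Disability exemption = min($10,000, 10% × $114,335.1) = min($10,000, $11,433.51) = $10,000 (dollar cap binds)
Taxable value = $114,335.1 − $9,000 − $10,000 = $95,335.1
City of Yardley: $95,335.1 × 0.00912 = $869.456112
Oakmont Township: $95,335.1 × 0.00446 = $425.194546
Ashby County: $95,335.1 × 0.01098 = $1,046.779398
Total = $2,341.430056

$2,341.43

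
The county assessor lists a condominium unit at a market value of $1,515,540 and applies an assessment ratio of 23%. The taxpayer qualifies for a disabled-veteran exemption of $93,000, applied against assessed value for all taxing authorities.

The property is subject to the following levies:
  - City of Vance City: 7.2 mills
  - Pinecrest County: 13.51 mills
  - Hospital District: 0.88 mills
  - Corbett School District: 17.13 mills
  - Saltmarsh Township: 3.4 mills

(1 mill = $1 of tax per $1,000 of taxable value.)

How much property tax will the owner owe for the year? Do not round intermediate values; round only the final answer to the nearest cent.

$10,764.79

Assessed value = $1,515,540 × 0.23 = $348,574.2
Taxable value = $348,574.2 − $93,000 = $255,574.2
City of Vance City: $255,574.2 × 0.0072 = $1,840.13424
Pinecrest County: $255,574.2 × 0.01351 = $3,452.807442
Hospital District: $255,574.2 × 0.00088 = $224.905296
Corbett School District: $255,574.2 × 0.01713 = $4,377.986046
Saltmarsh Township: $255,574.2 × 0.0034 = $868.95228
Total = $1,840.13424 + $3,452.807442 + $224.905296 + $4,377.986046 + $868.95228 = $10,764.785304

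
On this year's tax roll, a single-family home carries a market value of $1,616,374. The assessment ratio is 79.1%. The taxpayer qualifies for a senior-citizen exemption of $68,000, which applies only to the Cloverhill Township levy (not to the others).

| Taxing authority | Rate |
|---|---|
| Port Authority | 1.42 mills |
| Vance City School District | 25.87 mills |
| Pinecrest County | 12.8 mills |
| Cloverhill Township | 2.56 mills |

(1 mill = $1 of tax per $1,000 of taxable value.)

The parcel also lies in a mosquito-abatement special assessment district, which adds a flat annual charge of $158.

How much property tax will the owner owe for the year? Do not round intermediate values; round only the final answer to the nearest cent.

Assessed value = $1,616,374 × 0.791 = $1,278,551.834
Port Authority: $1,278,551.834 × 0.00142 = $1,815.54360428
Vance City School District: $1,278,551.834 × 0.02587 = $33,076.13594558
Pinecrest County: $1,278,551.834 × 0.0128 = $16,365.4634752
Cloverhill Township: ($1,278,551.834 − $68,000) × 0.00256 = $1,210,551.834 × 0.00256 = $3,099.01269504
Levies subtotal = $54,356.1557201
Total = $54,356.1557201 + $158 = $54,514.1557201

$54,514.16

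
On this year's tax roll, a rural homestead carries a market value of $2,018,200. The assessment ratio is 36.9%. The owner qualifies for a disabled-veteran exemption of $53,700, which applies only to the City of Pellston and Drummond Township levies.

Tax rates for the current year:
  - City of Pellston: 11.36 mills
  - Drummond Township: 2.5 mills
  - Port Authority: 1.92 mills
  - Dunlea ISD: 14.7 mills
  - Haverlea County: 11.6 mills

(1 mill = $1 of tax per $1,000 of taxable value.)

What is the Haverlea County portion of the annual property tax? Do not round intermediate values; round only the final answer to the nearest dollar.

$8,639

Assessed value = $2,018,200 × 0.369 = $744,715.8
Haverlea County taxable value = $744,715.8 (exemption does not apply)
Haverlea County levy = $744,715.8 × 0.0116 = $8,638.70328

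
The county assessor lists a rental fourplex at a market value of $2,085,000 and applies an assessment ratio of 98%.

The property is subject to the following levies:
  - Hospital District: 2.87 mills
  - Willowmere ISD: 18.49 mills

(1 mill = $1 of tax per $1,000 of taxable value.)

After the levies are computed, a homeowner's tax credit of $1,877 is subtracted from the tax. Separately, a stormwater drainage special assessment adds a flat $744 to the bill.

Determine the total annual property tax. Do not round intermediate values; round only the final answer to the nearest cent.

Assessed value = $2,085,000 × 0.98 = $2,043,300
Hospital District: $2,043,300 × 0.00287 = $5,864.271
Willowmere ISD: $2,043,300 × 0.01849 = $37,780.617
Levies subtotal = $43,644.888
After credit = $43,644.888 − $1,877 = $41,767.888
Total = $41,767.888 + $744 = $42,511.888

$42,511.89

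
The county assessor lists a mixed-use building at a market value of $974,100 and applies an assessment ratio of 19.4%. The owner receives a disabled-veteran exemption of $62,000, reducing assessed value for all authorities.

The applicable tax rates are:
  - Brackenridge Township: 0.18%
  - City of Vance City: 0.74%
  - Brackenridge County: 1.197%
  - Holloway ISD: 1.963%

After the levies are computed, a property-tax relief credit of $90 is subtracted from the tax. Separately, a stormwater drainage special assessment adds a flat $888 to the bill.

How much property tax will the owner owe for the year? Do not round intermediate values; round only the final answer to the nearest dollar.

Assessed value = $974,100 × 0.194 = $188,975.4
Taxable value = $188,975.4 − $62,000 = $126,975.4
Brackenridge Township: $126,975.4 × 0.0018 = $228.55572
City of Vance City: $126,975.4 × 0.0074 = $939.61796
Brackenridge County: $126,975.4 × 0.01197 = $1,519.895538
Holloway ISD: $126,975.4 × 0.01963 = $2,492.527102
Levies subtotal = $5,180.59632
After credit = $5,180.59632 − $90 = $5,090.59632
Total = $5,090.59632 + $888 = $5,978.59632

$5,979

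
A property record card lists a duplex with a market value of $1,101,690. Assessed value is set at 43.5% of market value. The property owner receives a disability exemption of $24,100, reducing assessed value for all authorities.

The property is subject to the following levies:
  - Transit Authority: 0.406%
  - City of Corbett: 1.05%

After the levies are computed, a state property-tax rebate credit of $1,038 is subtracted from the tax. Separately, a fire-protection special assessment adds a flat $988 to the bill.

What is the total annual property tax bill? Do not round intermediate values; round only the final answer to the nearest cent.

$6,576.77

Assessed value = $1,101,690 × 0.435 = $479,235.15
Taxable value = $479,235.15 − $24,100 = $455,135.15
Transit Authority: $455,135.15 × 0.00406 = $1,847.848709
City of Corbett: $455,135.15 × 0.0105 = $4,778.919075
Levies subtotal = $6,626.767784
After credit = $6,626.767784 − $1,038 = $5,588.767784
Total = $5,588.767784 + $988 = $6,576.767784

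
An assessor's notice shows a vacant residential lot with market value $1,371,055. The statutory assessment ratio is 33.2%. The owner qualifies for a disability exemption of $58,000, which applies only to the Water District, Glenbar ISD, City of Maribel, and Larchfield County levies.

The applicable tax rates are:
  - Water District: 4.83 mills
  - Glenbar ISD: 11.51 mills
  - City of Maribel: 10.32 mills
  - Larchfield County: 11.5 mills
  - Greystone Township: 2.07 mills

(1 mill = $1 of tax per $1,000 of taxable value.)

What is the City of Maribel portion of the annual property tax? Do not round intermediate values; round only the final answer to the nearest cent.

$4,099.00

Assessed value = $1,371,055 × 0.332 = $455,190.26
City of Maribel taxable value = $455,190.26 − $58,000 = $397,190.26
City of Maribel levy = $397,190.26 × 0.01032 = $4,099.0034832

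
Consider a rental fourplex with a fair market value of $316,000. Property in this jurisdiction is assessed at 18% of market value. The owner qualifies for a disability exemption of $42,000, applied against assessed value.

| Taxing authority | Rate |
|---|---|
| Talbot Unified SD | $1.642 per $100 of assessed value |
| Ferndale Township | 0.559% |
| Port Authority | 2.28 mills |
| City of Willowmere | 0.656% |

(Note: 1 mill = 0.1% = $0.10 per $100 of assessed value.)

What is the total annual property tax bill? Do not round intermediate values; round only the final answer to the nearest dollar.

Assessed value = $316,000 × 0.18 = $56,880
Taxable value = $56,880 − $42,000 = $14,880
Talbot Unified SD: $14,880 × 0.01642 = $244.3296
Ferndale Township: $14,880 × 0.00559 = $83.1792
Port Authority: $14,880 × 0.00228 = $33.9264
City of Willowmere: $14,880 × 0.00656 = $97.6128
Total = $459.048

$459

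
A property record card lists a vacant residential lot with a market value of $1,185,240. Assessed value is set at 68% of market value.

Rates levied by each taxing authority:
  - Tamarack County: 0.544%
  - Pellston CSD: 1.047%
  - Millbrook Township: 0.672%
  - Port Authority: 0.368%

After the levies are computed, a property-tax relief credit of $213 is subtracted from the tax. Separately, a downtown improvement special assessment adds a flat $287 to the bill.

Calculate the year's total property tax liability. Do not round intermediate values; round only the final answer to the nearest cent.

$21,278.89

Assessed value = $1,185,240 × 0.68 = $805,963.2
Tamarack County: $805,963.2 × 0.00544 = $4,384.439808
Pellston CSD: $805,963.2 × 0.01047 = $8,438.434704
Millbrook Township: $805,963.2 × 0.00672 = $5,416.072704
Port Authority: $805,963.2 × 0.00368 = $2,965.944576
Levies subtotal = $21,204.891792
After credit = $21,204.891792 − $213 = $20,991.891792
Total = $20,991.891792 + $287 = $21,278.891792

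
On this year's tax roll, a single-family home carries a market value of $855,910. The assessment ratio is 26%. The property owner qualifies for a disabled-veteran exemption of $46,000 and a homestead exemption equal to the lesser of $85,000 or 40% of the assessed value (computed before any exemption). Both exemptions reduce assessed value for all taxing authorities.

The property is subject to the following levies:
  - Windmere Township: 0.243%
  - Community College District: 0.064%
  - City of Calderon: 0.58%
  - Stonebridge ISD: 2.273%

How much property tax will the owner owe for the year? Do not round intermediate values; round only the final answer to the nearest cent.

Assessed value = $855,910 × 0.26 = $222,536.6
Homestead exemption = min($85,000, 40% × $222,536.6) = min($85,000, $89,014.64) = $85,000 (dollar cap binds)
Taxable value = $222,536.6 − $46,000 − $85,000 = $91,536.6
Windmere Township: $91,536.6 × 0.00243 = $222.433938
Community College District: $91,536.6 × 0.00064 = $58.583424
City of Calderon: $91,536.6 × 0.0058 = $530.91228
Stonebridge ISD: $91,536.6 × 0.02273 = $2,080.626918
Total = $2,892.55656

$2,892.56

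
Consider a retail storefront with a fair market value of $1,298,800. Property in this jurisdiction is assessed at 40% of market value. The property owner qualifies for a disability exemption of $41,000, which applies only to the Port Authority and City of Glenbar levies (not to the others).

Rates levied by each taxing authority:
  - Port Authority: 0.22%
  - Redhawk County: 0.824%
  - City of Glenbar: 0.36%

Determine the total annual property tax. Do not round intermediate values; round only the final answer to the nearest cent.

Assessed value = $1,298,800 × 0.4 = $519,520
Port Authority: ($519,520 − $41,000) × 0.0022 = $478,520 × 0.0022 = $1,052.744
Redhawk County: $519,520 × 0.00824 = $4,280.8448
City of Glenbar: ($519,520 − $41,000) × 0.0036 = $478,520 × 0.0036 = $1,722.672
Total = $7,056.2608

$7,056.26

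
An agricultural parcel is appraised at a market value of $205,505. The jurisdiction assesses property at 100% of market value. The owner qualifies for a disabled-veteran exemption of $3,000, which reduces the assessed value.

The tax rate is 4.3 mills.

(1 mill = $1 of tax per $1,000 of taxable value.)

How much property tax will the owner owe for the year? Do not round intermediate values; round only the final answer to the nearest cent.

Assessed value = $205,505 × 1 = $205,505
Taxable value = $205,505 − $3,000 = $202,505
Tax = $202,505 × 0.0043 = $870.7715

$870.77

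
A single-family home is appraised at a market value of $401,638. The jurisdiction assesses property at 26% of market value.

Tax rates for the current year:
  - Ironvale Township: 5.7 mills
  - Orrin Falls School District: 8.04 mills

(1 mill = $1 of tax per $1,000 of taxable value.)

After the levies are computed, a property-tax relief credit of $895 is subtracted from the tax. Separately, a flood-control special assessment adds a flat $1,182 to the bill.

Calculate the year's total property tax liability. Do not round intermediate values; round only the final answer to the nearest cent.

Assessed value = $401,638 × 0.26 = $104,425.88
Ironvale Township: $104,425.88 × 0.0057 = $595.227516
Orrin Falls School District: $104,425.88 × 0.00804 = $839.5840752
Levies subtotal = $1,434.8115912
After credit = $1,434.8115912 − $895 = $539.8115912
Total = $539.8115912 + $1,182 = $1,721.8115912

$1,721.81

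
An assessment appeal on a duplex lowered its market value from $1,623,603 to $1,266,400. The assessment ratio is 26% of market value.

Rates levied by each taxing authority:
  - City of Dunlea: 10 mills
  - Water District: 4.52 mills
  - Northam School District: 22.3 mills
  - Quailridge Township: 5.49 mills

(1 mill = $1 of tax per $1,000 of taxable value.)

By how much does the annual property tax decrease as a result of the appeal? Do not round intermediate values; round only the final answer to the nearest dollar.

$3,929

Old assessed value = $1,623,603 × 0.26 = $422,136.78
New assessed value = $1,266,400 × 0.26 = $329,264
Combined rate = 0.01 + 0.00452 + 0.0223 + 0.00549 = 0.04231
Old tax = $422,136.78 × 0.04231 = $17,860.6071618
New tax = $329,264 × 0.04231 = $13,931.15984
Reduction = $17,860.6071618 − $13,931.15984 = $3,929.4473218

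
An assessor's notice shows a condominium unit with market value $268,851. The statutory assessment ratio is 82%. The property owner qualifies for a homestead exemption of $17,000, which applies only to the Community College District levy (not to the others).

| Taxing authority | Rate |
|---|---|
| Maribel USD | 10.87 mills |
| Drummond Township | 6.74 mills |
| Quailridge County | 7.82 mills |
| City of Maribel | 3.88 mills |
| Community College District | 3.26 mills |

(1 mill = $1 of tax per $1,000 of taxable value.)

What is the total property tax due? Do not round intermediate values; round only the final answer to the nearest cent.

$7,124.89

Assessed value = $268,851 × 0.82 = $220,457.82
Maribel USD: $220,457.82 × 0.01087 = $2,396.3765034
Drummond Township: $220,457.82 × 0.00674 = $1,485.8857068
Quailridge County: $220,457.82 × 0.00782 = $1,723.9801524
City of Maribel: $220,457.82 × 0.00388 = $855.3763416
Community College District: ($220,457.82 − $17,000) × 0.00326 = $203,457.82 × 0.00326 = $663.2724932
Total = $7,124.8911974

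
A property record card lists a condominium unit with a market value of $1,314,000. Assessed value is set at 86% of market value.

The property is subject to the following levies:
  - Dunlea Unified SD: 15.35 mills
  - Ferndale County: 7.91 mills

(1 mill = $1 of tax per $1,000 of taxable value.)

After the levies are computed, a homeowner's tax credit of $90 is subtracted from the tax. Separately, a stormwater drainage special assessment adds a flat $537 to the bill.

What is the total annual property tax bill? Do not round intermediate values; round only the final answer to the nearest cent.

Assessed value = $1,314,000 × 0.86 = $1,130,040
Dunlea Unified SD: $1,130,040 × 0.01535 = $17,346.114
Ferndale County: $1,130,040 × 0.00791 = $8,938.6164
Levies subtotal = $26,284.7304
After credit = $26,284.7304 − $90 = $26,194.7304
Total = $26,194.7304 + $537 = $26,731.7304

$26,731.73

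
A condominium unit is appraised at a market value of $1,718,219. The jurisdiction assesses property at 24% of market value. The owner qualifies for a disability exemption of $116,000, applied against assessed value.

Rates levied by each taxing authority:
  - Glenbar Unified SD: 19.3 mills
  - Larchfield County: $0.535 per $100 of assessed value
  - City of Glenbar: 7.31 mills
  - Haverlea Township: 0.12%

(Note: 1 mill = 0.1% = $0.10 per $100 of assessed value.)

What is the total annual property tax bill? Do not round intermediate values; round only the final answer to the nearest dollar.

Assessed value = $1,718,219 × 0.24 = $412,372.56
Taxable value = $412,372.56 − $116,000 = $296,372.56
Glenbar Unified SD: $296,372.56 × 0.0193 = $5,719.990408
Larchfield County: $296,372.56 × 0.00535 = $1,585.593196
City of Glenbar: $296,372.56 × 0.00731 = $2,166.4834136
Haverlea Township: $296,372.56 × 0.0012 = $355.647072
Total = $9,827.7140896

$9,828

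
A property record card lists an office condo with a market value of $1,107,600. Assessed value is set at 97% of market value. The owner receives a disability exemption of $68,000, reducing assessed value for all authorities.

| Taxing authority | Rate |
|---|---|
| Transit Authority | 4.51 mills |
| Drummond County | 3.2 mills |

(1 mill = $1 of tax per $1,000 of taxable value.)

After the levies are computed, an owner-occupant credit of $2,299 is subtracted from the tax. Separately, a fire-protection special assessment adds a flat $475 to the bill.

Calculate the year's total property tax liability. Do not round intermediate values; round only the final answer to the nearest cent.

Assessed value = $1,107,600 × 0.97 = $1,074,372
Taxable value = $1,074,372 − $68,000 = $1,006,372
Transit Authority: $1,006,372 × 0.00451 = $4,538.73772
Drummond County: $1,006,372 × 0.0032 = $3,220.3904
Levies subtotal = $7,759.12812
After credit = $7,759.12812 − $2,299 = $5,460.12812
Total = $5,460.12812 + $475 = $5,935.12812

$5,935.13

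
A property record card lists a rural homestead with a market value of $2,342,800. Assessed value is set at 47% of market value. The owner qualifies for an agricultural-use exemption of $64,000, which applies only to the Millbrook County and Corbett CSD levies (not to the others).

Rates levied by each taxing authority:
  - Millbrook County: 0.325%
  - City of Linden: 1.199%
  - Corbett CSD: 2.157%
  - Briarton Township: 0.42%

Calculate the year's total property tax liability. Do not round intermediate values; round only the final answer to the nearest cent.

Assessed value = $2,342,800 × 0.47 = $1,101,116
Millbrook County: ($1,101,116 − $64,000) × 0.00325 = $1,037,116 × 0.00325 = $3,370.627
City of Linden: $1,101,116 × 0.01199 = $13,202.38084
Corbett CSD: ($1,101,116 − $64,000) × 0.02157 = $1,037,116 × 0.02157 = $22,370.59212
Briarton Township: $1,101,116 × 0.0042 = $4,624.6872
Total = $43,568.28716

$43,568.29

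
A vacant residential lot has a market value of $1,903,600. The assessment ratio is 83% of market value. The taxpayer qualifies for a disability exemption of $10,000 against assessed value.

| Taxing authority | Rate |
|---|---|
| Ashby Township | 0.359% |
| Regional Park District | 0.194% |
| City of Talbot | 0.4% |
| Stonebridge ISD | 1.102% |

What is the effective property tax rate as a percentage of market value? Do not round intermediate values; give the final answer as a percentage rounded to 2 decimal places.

1.69%

Assessed value = $1,903,600 × 0.83 = $1,579,988
Taxable value = $1,579,988 − $10,000 = $1,569,988
Ashby Township: $1,569,988 × 0.00359 = $5,636.25692
Regional Park District: $1,569,988 × 0.00194 = $3,045.77672
City of Talbot: $1,569,988 × 0.004 = $6,279.952
Stonebridge ISD: $1,569,988 × 0.01102 = $17,301.26776
Total tax = $32,263.2534
Effective rate = $32,263.2534 ÷ $1,903,600 = 1.69% of market value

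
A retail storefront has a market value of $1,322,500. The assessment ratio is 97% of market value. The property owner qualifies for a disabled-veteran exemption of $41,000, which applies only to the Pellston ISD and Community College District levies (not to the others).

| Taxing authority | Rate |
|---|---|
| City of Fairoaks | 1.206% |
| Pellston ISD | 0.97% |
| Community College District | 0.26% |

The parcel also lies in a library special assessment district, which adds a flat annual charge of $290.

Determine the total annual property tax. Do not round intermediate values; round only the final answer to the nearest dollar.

Assessed value = $1,322,500 × 0.97 = $1,282,825
City of Fairoaks: $1,282,825 × 0.01206 = $15,470.8695
Pellston ISD: ($1,282,825 − $41,000) × 0.0097 = $1,241,825 × 0.0097 = $12,045.7025
Community College District: ($1,282,825 − $41,000) × 0.0026 = $1,241,825 × 0.0026 = $3,228.745
Levies subtotal = $30,745.317
Total = $30,745.317 + $290 = $31,035.317

$31,035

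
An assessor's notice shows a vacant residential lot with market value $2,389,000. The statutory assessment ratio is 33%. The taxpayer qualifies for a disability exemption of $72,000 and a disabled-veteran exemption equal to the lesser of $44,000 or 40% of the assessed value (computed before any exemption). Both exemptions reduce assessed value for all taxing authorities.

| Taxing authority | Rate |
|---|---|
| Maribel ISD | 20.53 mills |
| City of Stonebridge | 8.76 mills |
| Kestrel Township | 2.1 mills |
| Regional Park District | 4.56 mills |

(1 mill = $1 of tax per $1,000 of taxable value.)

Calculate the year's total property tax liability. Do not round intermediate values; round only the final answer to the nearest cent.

Assessed value = $2,389,000 × 0.33 = $788,370
Disabled-veteran exemption = min($44,000, 40% × $788,370) = min($44,000, $315,348) = $44,000 (dollar cap binds)
Taxable value = $788,370 − $72,000 − $44,000 = $672,370
Maribel ISD: $672,370 × 0.02053 = $13,803.7561
City of Stonebridge: $672,370 × 0.00876 = $5,889.9612
Kestrel Township: $672,370 × 0.0021 = $1,411.977
Regional Park District: $672,370 × 0.00456 = $3,066.0072
Total = $24,171.7015

$24,171.70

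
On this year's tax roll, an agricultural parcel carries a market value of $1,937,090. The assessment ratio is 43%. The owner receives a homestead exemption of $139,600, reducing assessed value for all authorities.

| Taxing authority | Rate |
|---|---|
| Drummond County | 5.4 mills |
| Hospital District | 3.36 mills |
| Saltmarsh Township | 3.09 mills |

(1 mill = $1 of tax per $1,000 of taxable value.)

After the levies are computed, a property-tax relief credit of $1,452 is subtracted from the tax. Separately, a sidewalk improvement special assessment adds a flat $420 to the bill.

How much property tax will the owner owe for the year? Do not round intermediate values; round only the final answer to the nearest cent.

Assessed value = $1,937,090 × 0.43 = $832,948.7
Taxable value = $832,948.7 − $139,600 = $693,348.7
Drummond County: $693,348.7 × 0.0054 = $3,744.08298
Hospital District: $693,348.7 × 0.00336 = $2,329.651632
Saltmarsh Township: $693,348.7 × 0.00309 = $2,142.447483
Levies subtotal = $8,216.182095
After credit = $8,216.182095 − $1,452 = $6,764.182095
Total = $6,764.182095 + $420 = $7,184.182095

$7,184.18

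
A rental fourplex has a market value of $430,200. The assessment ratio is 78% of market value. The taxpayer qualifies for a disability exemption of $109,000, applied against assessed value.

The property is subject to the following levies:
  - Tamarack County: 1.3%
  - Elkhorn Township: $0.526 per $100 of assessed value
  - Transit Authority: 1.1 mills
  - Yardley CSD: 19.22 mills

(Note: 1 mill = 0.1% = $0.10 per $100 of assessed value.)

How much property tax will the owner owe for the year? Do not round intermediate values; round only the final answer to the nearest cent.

$8,740.53

Assessed value = $430,200 × 0.78 = $335,556
Taxable value = $335,556 − $109,000 = $226,556
Tamarack County: $226,556 × 0.013 = $2,945.228
Elkhorn Township: $226,556 × 0.00526 = $1,191.68456
Transit Authority: $226,556 × 0.0011 = $249.2116
Yardley CSD: $226,556 × 0.01922 = $4,354.40632
Total = $8,740.53048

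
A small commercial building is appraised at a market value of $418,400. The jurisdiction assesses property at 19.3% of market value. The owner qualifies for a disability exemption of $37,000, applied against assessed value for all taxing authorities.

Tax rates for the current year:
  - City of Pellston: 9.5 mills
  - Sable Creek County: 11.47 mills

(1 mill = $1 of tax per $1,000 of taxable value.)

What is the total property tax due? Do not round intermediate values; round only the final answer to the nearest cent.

Assessed value = $418,400 × 0.193 = $80,751.2
Taxable value = $80,751.2 − $37,000 = $43,751.2
City of Pellston: $43,751.2 × 0.0095 = $415.6364
Sable Creek County: $43,751.2 × 0.01147 = $501.826264
Total = $415.6364 + $501.826264 = $917.462664

$917.46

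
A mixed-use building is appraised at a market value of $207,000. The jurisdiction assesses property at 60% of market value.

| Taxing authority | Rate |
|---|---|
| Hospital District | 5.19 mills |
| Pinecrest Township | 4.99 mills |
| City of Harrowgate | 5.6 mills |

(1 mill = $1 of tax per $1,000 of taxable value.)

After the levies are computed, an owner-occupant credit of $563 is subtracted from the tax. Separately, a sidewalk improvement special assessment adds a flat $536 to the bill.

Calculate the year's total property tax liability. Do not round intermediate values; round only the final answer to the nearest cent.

$1,932.88

Assessed value = $207,000 × 0.6 = $124,200
Hospital District: $124,200 × 0.00519 = $644.598
Pinecrest Township: $124,200 × 0.00499 = $619.758
City of Harrowgate: $124,200 × 0.0056 = $695.52
Levies subtotal = $1,959.876
After credit = $1,959.876 − $563 = $1,396.876
Total = $1,396.876 + $536 = $1,932.876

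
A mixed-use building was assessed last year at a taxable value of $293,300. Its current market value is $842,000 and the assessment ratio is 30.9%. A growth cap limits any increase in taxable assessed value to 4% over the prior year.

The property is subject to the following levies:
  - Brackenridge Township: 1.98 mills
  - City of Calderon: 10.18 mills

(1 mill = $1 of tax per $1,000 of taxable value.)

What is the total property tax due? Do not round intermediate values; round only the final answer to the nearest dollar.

Uncapped assessed value = $842,000 × 0.309 = $260,178
Cap limit = $293,300 × 1.04 = $305,032
Taxable assessed value = min($260,178, $305,032) = $260,178 (cap does not bind)
Brackenridge Township: $260,178 × 0.00198 = $515.15244
City of Calderon: $260,178 × 0.01018 = $2,648.61204
Total = $3,163.76448

$3,164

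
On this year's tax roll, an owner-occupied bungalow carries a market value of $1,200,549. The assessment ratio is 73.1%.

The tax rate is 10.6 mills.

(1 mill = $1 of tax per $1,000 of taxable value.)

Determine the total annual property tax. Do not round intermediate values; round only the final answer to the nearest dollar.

$9,303

Assessed value = $1,200,549 × 0.731 = $877,601.319
Tax = $877,601.319 × 0.0106 = $9,302.5739814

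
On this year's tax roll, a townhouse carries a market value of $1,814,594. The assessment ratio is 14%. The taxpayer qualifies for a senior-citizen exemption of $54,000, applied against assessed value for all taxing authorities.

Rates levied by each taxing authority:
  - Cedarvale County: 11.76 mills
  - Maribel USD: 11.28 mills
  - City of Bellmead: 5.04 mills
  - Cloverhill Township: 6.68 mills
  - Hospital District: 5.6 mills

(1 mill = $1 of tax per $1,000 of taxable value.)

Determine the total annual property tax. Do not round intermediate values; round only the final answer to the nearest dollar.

Assessed value = $1,814,594 × 0.14 = $254,043.16
Taxable value = $254,043.16 − $54,000 = $200,043.16
Cedarvale County: $200,043.16 × 0.01176 = $2,352.5075616
Maribel USD: $200,043.16 × 0.01128 = $2,256.4868448
City of Bellmead: $200,043.16 × 0.00504 = $1,008.2175264
Cloverhill Township: $200,043.16 × 0.00668 = $1,336.2883088
Hospital District: $200,043.16 × 0.0056 = $1,120.241696
Total = $2,352.5075616 + $2,256.4868448 + $1,008.2175264 + $1,336.2883088 + $1,120.241696 = $8,073.7419376

$8,074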